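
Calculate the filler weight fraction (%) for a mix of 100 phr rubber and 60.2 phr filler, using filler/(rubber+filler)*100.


Filler % = filler / (rubber + filler) * 100
= 60.2 / (100 + 60.2) * 100
= 60.2 / 160.2 * 100
= 37.58%

37.58%


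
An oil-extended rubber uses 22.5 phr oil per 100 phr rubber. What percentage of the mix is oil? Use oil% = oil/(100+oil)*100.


Oil % = oil / (100 + oil) * 100
= 22.5 / (100 + 22.5) * 100
= 22.5 / 122.5 * 100
= 18.37%

18.37%


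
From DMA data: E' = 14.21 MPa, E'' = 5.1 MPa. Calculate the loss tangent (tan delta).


tan delta = E'' / E'
= 5.1 / 14.21
= 0.3589

tan delta = 0.3589


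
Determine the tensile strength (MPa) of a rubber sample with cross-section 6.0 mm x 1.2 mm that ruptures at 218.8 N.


Area = width * thickness = 6.0 * 1.2 = 7.2 mm^2
TS = force / area = 218.8 / 7.2 = 30.39 MPa

30.39 MPa


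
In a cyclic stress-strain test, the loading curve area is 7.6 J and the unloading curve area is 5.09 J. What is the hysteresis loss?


Hysteresis loss = loading - unloading
= 7.6 - 5.09
= 2.51 J

2.51 J


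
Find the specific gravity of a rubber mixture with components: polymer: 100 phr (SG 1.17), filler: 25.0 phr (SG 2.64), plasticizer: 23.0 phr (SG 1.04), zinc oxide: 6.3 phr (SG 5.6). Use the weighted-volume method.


Sum of weights = 154.3
Volume contributions:
  polymer: 100/1.17 = 85.4701
  filler: 25.0/2.64 = 9.4697
  plasticizer: 23.0/1.04 = 22.1154
  zinc oxide: 6.3/5.6 = 1.1250
Sum of volumes = 118.1802
SG = 154.3 / 118.1802 = 1.306

SG = 1.306


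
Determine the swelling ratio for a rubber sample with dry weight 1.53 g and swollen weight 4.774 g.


Q = W_swollen / W_dry
Q = 4.774 / 1.53
Q = 3.12

Q = 3.12


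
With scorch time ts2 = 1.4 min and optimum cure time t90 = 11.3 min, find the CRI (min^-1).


CRI = 100 / (t90 - ts2)
= 100 / (11.3 - 1.4)
= 100 / 9.9
= 10.1 min^-1

10.1 min^-1


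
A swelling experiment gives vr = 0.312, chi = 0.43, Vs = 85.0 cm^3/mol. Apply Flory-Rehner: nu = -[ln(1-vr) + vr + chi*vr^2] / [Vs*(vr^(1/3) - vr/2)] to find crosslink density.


ln(1 - vr) = ln(1 - 0.312) = -0.3740
Numerator = -((-0.3740) + 0.312 + 0.43 * 0.312^2) = 0.0201
Denominator = 85.0 * (0.312^(1/3) - 0.312/2) = 44.3906
nu = 0.0201 / 44.3906 = 4.5299e-04 mol/cm^3

4.5299e-04 mol/cm^3


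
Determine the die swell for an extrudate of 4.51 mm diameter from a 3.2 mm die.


Die swell ratio = D_extrudate / D_die
= 4.51 / 3.2
= 1.409

Die swell = 1.409


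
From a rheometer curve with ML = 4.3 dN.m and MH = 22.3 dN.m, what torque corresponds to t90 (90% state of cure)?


M90 = ML + 0.9 * (MH - ML)
M90 = 4.3 + 0.9 * (22.3 - 4.3)
M90 = 4.3 + 0.9 * 18.0
M90 = 20.5 dN.m

20.5 dN.m


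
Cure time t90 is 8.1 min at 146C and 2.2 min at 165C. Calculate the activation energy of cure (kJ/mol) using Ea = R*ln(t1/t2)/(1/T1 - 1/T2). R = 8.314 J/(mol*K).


T1 = 419.15 K, T2 = 438.15 K
1/T1 - 1/T2 = 1.0346e-04
ln(t1/t2) = ln(8.1/2.2) = 1.3034
Ea = 8.314 * 1.3034 / 1.0346e-04 = 104743.8795 J/mol
Ea = 104.74 kJ/mol

104.74 kJ/mol


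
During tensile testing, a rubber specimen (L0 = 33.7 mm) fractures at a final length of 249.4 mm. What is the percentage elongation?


Elongation = (Lf - L0) / L0 * 100
= (249.4 - 33.7) / 33.7 * 100
= 215.7 / 33.7 * 100
= 640.1%

640.1%


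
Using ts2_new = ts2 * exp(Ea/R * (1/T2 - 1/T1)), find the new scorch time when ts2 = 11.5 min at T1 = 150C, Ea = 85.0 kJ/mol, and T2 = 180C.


Convert temperatures: T1 = 150 + 273.15 = 423.15 K, T2 = 180 + 273.15 = 453.15 K
ts2_new = 11.5 * exp(85000 / 8.314 * (1/453.15 - 1/423.15))
1/T2 - 1/T1 = -1.5645e-04
ts2_new = 2.32 min

2.32 min


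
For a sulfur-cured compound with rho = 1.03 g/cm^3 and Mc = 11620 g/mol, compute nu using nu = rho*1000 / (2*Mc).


nu = rho * 1000 / (2 * Mc)
nu = 1.03 * 1000 / (2 * 11620)
nu = 1030.0 / 23240
nu = 0.0443 mol/L

0.0443 mol/L


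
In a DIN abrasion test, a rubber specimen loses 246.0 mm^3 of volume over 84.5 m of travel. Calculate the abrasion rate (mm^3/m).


Rate = volume_loss / distance
= 246.0 / 84.5
= 2.911 mm^3/m

2.911 mm^3/m


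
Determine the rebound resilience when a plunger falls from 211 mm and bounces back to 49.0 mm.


Resilience = h_rebound / h_drop * 100
= 49.0 / 211 * 100
= 23.2%

23.2%


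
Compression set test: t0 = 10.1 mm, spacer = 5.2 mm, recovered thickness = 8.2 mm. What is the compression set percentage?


CS = (t0 - recovered) / (t0 - ts) * 100
= (10.1 - 8.2) / (10.1 - 5.2) * 100
= 1.9 / 4.9 * 100
= 38.8%

38.8%


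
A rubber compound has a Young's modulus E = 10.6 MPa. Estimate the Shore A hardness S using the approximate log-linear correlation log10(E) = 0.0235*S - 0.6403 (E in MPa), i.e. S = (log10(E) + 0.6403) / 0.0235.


log10(E) = 0.0235*S - 0.6403  =>  S = (log10(E) + 0.6403) / 0.0235
log10(10.6) = 1.025306
S = (1.025306 + 0.6403) / 0.0235 = 1.665606 / 0.0235
S = 70.9

Shore A = 70.9


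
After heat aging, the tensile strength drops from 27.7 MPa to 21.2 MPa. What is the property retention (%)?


Retention = aged / original * 100
= 21.2 / 27.7 * 100
= 76.5%

76.5%


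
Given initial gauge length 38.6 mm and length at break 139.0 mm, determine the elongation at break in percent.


Elongation = (Lf - L0) / L0 * 100
= (139.0 - 38.6) / 38.6 * 100
= 100.4 / 38.6 * 100
= 260.1%

260.1%


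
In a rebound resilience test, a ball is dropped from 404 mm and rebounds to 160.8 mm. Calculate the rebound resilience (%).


Resilience = h_rebound / h_drop * 100
= 160.8 / 404 * 100
= 39.8%

39.8%


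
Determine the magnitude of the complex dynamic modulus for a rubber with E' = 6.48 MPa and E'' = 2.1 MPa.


|E*| = sqrt(E'^2 + E''^2)
= sqrt(6.48^2 + 2.1^2)
= sqrt(41.9904 + 4.4100)
= 6.812 MPa

6.812 MPa


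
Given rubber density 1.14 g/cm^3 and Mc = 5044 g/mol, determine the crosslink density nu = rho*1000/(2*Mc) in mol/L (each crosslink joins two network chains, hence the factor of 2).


nu = rho * 1000 / (2 * Mc)
nu = 1.14 * 1000 / (2 * 5044)
nu = 1140.0 / 10088
nu = 0.1130 mol/L

0.1130 mol/L


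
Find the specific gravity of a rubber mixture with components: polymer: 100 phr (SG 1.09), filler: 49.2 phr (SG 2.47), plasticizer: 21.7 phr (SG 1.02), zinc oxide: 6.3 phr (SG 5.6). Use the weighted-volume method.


Sum of weights = 177.2
Volume contributions:
  polymer: 100/1.09 = 91.7431
  filler: 49.2/2.47 = 19.9190
  plasticizer: 21.7/1.02 = 21.2745
  zinc oxide: 6.3/5.6 = 1.1250
Sum of volumes = 134.0617
SG = 177.2 / 134.0617 = 1.322

SG = 1.322


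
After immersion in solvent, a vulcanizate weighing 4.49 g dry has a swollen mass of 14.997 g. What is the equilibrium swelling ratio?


Q = W_swollen / W_dry
Q = 14.997 / 4.49
Q = 3.34

Q = 3.34


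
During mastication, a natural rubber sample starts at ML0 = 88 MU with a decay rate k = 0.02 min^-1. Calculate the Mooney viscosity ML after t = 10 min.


ML = ML0 * exp(-k * t)
ML = 88 * exp(-0.02 * 10)
ML = 88 * 0.8187
ML = 72.05 MU

72.05 MU


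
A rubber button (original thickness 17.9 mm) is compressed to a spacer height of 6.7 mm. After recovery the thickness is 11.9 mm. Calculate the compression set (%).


CS = (t0 - recovered) / (t0 - ts) * 100
= (17.9 - 11.9) / (17.9 - 6.7) * 100
= 6.0 / 11.2 * 100
= 53.6%

53.6%


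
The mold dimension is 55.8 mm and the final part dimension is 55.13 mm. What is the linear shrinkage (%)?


Shrinkage = (mold - part) / mold * 100
= (55.8 - 55.13) / 55.8 * 100
= 0.67 / 55.8 * 100
= 1.2%

1.2%


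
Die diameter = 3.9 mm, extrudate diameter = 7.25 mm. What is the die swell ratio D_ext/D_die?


Die swell ratio = D_extrudate / D_die
= 7.25 / 3.9
= 1.859

Die swell = 1.859


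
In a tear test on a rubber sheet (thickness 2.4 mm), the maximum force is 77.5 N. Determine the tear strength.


Tear strength = force / thickness
= 77.5 / 2.4
= 32.29 N/mm

32.29 N/mm


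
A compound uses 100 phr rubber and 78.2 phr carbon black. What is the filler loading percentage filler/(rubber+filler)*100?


Filler % = filler / (rubber + filler) * 100
= 78.2 / (100 + 78.2) * 100
= 78.2 / 178.2 * 100
= 43.88%

43.88%


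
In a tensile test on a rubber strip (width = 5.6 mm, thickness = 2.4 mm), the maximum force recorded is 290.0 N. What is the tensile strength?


Area = width * thickness = 5.6 * 2.4 = 13.44 mm^2
TS = force / area = 290.0 / 13.44 = 21.58 MPa

21.58 MPa


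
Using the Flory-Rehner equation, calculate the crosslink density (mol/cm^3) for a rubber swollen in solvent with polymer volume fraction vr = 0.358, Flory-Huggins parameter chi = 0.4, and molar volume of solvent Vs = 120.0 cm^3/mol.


ln(1 - vr) = ln(1 - 0.358) = -0.4432
Numerator = -((-0.4432) + 0.358 + 0.4 * 0.358^2) = 0.0339
Denominator = 120.0 * (0.358^(1/3) - 0.358/2) = 63.7271
nu = 0.0339 / 63.7271 = 5.3198e-04 mol/cm^3

5.3198e-04 mol/cm^3


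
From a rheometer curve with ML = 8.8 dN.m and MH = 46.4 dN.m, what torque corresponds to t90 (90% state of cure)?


M90 = ML + 0.9 * (MH - ML)
M90 = 8.8 + 0.9 * (46.4 - 8.8)
M90 = 8.8 + 0.9 * 37.6
M90 = 42.64 dN.m

42.64 dN.m


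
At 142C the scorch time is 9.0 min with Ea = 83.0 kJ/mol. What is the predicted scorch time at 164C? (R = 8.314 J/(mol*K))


Convert temperatures: T1 = 142 + 273.15 = 415.15 K, T2 = 164 + 273.15 = 437.15 K
ts2_new = 9.0 * exp(83000 / 8.314 * (1/437.15 - 1/415.15))
1/T2 - 1/T1 = -1.2122e-04
ts2_new = 2.68 min

2.68 min


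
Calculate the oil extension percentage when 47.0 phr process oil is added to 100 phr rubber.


Oil % = oil / (100 + oil) * 100
= 47.0 / (100 + 47.0) * 100
= 47.0 / 147.0 * 100
= 31.97%

31.97%


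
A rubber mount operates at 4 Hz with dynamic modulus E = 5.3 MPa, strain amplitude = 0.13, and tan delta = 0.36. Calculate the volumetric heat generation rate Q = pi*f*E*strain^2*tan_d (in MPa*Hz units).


Q = pi * f * E * strain^2 * tan_d
= pi * 4 * 5.3 * 0.13^2 * 0.36
= pi * 4 * 5.3 * 0.0169 * 0.36
= 0.4052

Q = 0.4052


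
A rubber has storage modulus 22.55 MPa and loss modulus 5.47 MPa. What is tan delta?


tan delta = E'' / E'
= 5.47 / 22.55
= 0.2426

tan delta = 0.2426


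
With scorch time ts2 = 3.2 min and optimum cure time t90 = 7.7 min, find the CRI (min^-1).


CRI = 100 / (t90 - ts2)
= 100 / (7.7 - 3.2)
= 100 / 4.5
= 22.22 min^-1

22.22 min^-1


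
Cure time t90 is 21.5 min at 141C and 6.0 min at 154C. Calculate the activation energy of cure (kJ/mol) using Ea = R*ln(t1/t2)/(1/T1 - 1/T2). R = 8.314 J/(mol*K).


T1 = 414.15 K, T2 = 427.15 K
1/T1 - 1/T2 = 7.3486e-05
ln(t1/t2) = ln(21.5/6.0) = 1.2763
Ea = 8.314 * 1.2763 / 7.3486e-05 = 144396.0423 J/mol
Ea = 144.4 kJ/mol

144.4 kJ/mol


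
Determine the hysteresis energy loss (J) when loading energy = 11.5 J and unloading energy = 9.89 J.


Hysteresis loss = loading - unloading
= 11.5 - 9.89
= 1.61 J

1.61 J


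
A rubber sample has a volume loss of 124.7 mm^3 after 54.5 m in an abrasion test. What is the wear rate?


Rate = volume_loss / distance
= 124.7 / 54.5
= 2.288 mm^3/m

2.288 mm^3/m


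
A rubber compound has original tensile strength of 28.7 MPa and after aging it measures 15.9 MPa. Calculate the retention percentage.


Retention = aged / original * 100
= 15.9 / 28.7 * 100
= 55.4%

55.4%


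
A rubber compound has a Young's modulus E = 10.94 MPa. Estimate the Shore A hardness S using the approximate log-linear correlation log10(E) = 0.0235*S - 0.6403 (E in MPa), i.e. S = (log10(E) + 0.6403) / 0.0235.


log10(E) = 0.0235*S - 0.6403  =>  S = (log10(E) + 0.6403) / 0.0235
log10(10.94) = 1.039017
S = (1.039017 + 0.6403) / 0.0235 = 1.679317 / 0.0235
S = 71.5

Shore A = 71.5


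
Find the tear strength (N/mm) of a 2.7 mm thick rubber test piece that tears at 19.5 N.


Tear strength = force / thickness
= 19.5 / 2.7
= 7.22 N/mm

7.22 N/mm


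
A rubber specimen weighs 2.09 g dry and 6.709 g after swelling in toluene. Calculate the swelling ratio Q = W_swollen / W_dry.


Q = W_swollen / W_dry
Q = 6.709 / 2.09
Q = 3.21

Q = 3.21


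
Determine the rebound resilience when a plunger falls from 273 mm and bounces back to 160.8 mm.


Resilience = h_rebound / h_drop * 100
= 160.8 / 273 * 100
= 58.9%

58.9%


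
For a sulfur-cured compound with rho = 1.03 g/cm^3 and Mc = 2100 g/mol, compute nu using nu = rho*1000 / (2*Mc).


nu = rho * 1000 / (2 * Mc)
nu = 1.03 * 1000 / (2 * 2100)
nu = 1030.0 / 4200
nu = 0.2452 mol/L

0.2452 mol/L


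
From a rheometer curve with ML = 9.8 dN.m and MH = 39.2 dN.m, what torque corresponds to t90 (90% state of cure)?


M90 = ML + 0.9 * (MH - ML)
M90 = 9.8 + 0.9 * (39.2 - 9.8)
M90 = 9.8 + 0.9 * 29.4
M90 = 36.26 dN.m

36.26 dN.m


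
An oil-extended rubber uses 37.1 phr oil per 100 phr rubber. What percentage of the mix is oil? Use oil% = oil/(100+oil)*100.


Oil % = oil / (100 + oil) * 100
= 37.1 / (100 + 37.1) * 100
= 37.1 / 137.1 * 100
= 27.06%

27.06%


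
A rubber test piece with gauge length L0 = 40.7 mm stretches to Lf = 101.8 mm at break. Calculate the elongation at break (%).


Elongation = (Lf - L0) / L0 * 100
= (101.8 - 40.7) / 40.7 * 100
= 61.1 / 40.7 * 100
= 150.1%

150.1%


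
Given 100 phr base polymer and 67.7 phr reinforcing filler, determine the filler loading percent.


Filler % = filler / (rubber + filler) * 100
= 67.7 / (100 + 67.7) * 100
= 67.7 / 167.7 * 100
= 40.37%

40.37%


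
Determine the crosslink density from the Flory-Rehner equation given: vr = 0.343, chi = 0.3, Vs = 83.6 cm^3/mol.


ln(1 - vr) = ln(1 - 0.343) = -0.4201
Numerator = -((-0.4201) + 0.343 + 0.3 * 0.343^2) = 0.0418
Denominator = 83.6 * (0.343^(1/3) - 0.343/2) = 44.1826
nu = 0.0418 / 44.1826 = 9.4554e-04 mol/cm^3

9.4554e-04 mol/cm^3


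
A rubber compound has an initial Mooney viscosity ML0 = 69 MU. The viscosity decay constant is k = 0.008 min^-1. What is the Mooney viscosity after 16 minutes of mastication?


ML = ML0 * exp(-k * t)
ML = 69 * exp(-0.008 * 16)
ML = 69 * 0.8799
ML = 60.71 MU

60.71 MU


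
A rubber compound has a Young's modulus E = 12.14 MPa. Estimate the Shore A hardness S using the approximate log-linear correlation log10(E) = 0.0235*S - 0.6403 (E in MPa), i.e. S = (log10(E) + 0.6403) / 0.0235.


log10(E) = 0.0235*S - 0.6403  =>  S = (log10(E) + 0.6403) / 0.0235
log10(12.14) = 1.084219
S = (1.084219 + 0.6403) / 0.0235 = 1.724519 / 0.0235
S = 73.4

Shore A = 73.4


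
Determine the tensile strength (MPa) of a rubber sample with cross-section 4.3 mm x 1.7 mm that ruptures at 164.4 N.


Area = width * thickness = 4.3 * 1.7 = 7.31 mm^2
TS = force / area = 164.4 / 7.31 = 22.49 MPa

22.49 MPa


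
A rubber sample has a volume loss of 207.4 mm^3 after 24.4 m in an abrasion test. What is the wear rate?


Rate = volume_loss / distance
= 207.4 / 24.4
= 8.5 mm^3/m

8.5 mm^3/m


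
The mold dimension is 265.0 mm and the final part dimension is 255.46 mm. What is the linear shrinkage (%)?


Shrinkage = (mold - part) / mold * 100
= (265.0 - 255.46) / 265.0 * 100
= 9.54 / 265.0 * 100
= 3.6%

3.6%


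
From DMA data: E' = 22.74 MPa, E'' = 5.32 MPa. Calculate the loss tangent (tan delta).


tan delta = E'' / E'
= 5.32 / 22.74
= 0.2339

tan delta = 0.2339


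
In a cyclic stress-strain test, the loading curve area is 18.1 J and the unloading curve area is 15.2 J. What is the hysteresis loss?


Hysteresis loss = loading - unloading
= 18.1 - 15.2
= 2.9 J

2.9 J


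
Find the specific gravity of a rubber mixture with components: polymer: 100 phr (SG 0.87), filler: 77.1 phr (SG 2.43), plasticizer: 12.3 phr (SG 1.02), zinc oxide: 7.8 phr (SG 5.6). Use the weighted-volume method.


Sum of weights = 197.2
Volume contributions:
  polymer: 100/0.87 = 114.9425
  filler: 77.1/2.43 = 31.7284
  plasticizer: 12.3/1.02 = 12.0588
  zinc oxide: 7.8/5.6 = 1.3929
Sum of volumes = 160.1226
SG = 197.2 / 160.1226 = 1.232

SG = 1.232


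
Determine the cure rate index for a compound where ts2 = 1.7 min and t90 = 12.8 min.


CRI = 100 / (t90 - ts2)
= 100 / (12.8 - 1.7)
= 100 / 11.1
= 9.01 min^-1

9.01 min^-1


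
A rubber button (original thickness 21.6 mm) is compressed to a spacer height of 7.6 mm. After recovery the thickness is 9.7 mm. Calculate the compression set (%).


CS = (t0 - recovered) / (t0 - ts) * 100
= (21.6 - 9.7) / (21.6 - 7.6) * 100
= 11.9 / 14.0 * 100
= 85.0%

85.0%


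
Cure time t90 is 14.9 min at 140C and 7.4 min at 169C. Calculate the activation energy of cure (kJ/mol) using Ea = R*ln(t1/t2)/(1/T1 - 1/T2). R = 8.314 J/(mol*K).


T1 = 413.15 K, T2 = 442.15 K
1/T1 - 1/T2 = 1.5875e-04
ln(t1/t2) = ln(14.9/7.4) = 0.6999
Ea = 8.314 * 0.6999 / 1.5875e-04 = 36653.3559 J/mol
Ea = 36.65 kJ/mol

36.65 kJ/mol


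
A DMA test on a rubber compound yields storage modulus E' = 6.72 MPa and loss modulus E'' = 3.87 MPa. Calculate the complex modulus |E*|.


|E*| = sqrt(E'^2 + E''^2)
= sqrt(6.72^2 + 3.87^2)
= sqrt(45.1584 + 14.9769)
= 7.755 MPa

7.755 MPa


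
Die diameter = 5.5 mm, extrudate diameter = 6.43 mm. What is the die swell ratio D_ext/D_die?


Die swell ratio = D_extrudate / D_die
= 6.43 / 5.5
= 1.169

Die swell = 1.169


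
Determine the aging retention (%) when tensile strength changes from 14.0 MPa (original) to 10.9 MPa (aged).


Retention = aged / original * 100
= 10.9 / 14.0 * 100
= 77.9%

77.9%


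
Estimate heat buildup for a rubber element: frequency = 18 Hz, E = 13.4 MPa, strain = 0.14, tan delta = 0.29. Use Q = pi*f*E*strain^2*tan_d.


Q = pi * f * E * strain^2 * tan_d
= pi * 18 * 13.4 * 0.14^2 * 0.29
= pi * 18 * 13.4 * 0.0196 * 0.29
= 4.3071

Q = 4.3071


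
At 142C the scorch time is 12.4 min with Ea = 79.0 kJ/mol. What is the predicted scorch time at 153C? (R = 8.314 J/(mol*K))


Convert temperatures: T1 = 142 + 273.15 = 415.15 K, T2 = 153 + 273.15 = 426.15 K
ts2_new = 12.4 * exp(79000 / 8.314 * (1/426.15 - 1/415.15))
1/T2 - 1/T1 = -6.2176e-05
ts2_new = 6.87 min

6.87 min


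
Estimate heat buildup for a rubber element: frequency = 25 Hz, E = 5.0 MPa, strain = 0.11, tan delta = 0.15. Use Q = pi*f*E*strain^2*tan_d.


Q = pi * f * E * strain^2 * tan_d
= pi * 25 * 5.0 * 0.11^2 * 0.15
= pi * 25 * 5.0 * 0.0121 * 0.15
= 0.7127

Q = 0.7127


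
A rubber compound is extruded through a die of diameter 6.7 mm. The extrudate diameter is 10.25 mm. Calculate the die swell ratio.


Die swell ratio = D_extrudate / D_die
= 10.25 / 6.7
= 1.53

Die swell = 1.53


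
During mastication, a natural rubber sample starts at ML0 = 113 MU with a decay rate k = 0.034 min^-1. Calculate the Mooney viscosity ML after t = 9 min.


ML = ML0 * exp(-k * t)
ML = 113 * exp(-0.034 * 9)
ML = 113 * 0.7364
ML = 83.21 MU

83.21 MU


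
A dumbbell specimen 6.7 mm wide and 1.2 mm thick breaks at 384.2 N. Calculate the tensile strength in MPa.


Area = width * thickness = 6.7 * 1.2 = 8.04 mm^2
TS = force / area = 384.2 / 8.04 = 47.79 MPa

47.79 MPa


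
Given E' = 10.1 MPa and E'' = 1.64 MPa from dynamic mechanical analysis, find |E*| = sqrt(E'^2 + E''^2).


|E*| = sqrt(E'^2 + E''^2)
= sqrt(10.1^2 + 1.64^2)
= sqrt(102.0100 + 2.6896)
= 10.232 MPa

10.232 MPa


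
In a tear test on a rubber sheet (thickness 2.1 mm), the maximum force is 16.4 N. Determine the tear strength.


Tear strength = force / thickness
= 16.4 / 2.1
= 7.81 N/mm

7.81 N/mm


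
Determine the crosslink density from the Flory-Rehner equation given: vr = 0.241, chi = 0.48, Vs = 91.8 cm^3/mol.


ln(1 - vr) = ln(1 - 0.241) = -0.2758
Numerator = -((-0.2758) + 0.241 + 0.48 * 0.241^2) = 0.0069
Denominator = 91.8 * (0.241^(1/3) - 0.241/2) = 46.0660
nu = 0.0069 / 46.0660 = 1.4923e-04 mol/cm^3

1.4923e-04 mol/cm^3


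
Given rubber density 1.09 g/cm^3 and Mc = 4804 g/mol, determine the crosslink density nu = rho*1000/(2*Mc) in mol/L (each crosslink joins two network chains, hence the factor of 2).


nu = rho * 1000 / (2 * Mc)
nu = 1.09 * 1000 / (2 * 4804)
nu = 1090.0 / 9608
nu = 0.1134 mol/L

0.1134 mol/L


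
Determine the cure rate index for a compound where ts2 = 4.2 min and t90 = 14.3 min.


CRI = 100 / (t90 - ts2)
= 100 / (14.3 - 4.2)
= 100 / 10.1
= 9.9 min^-1

9.9 min^-1


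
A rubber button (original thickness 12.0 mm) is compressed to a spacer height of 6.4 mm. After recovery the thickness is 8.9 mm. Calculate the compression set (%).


CS = (t0 - recovered) / (t0 - ts) * 100
= (12.0 - 8.9) / (12.0 - 6.4) * 100
= 3.1 / 5.6 * 100
= 55.4%

55.4%


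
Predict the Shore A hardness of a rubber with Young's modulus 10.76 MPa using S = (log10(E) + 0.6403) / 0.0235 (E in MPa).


log10(E) = 0.0235*S - 0.6403  =>  S = (log10(E) + 0.6403) / 0.0235
log10(10.76) = 1.031812
S = (1.031812 + 0.6403) / 0.0235 = 1.672112 / 0.0235
S = 71.2

Shore A = 71.2


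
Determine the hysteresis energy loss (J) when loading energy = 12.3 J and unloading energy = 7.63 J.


Hysteresis loss = loading - unloading
= 12.3 - 7.63
= 4.67 J

4.67 J


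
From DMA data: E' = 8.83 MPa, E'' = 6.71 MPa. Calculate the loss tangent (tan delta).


tan delta = E'' / E'
= 6.71 / 8.83
= 0.7599

tan delta = 0.7599


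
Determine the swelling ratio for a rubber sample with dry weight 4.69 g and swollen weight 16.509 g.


Q = W_swollen / W_dry
Q = 16.509 / 4.69
Q = 3.52

Q = 3.52


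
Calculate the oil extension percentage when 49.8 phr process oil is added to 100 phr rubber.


Oil % = oil / (100 + oil) * 100
= 49.8 / (100 + 49.8) * 100
= 49.8 / 149.8 * 100
= 33.24%

33.24%


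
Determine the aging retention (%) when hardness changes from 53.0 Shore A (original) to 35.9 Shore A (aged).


Retention = aged / original * 100
= 35.9 / 53.0 * 100
= 67.7%

67.7%


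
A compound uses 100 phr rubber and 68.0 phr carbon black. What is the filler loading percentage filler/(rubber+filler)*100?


Filler % = filler / (rubber + filler) * 100
= 68.0 / (100 + 68.0) * 100
= 68.0 / 168.0 * 100
= 40.48%

40.48%


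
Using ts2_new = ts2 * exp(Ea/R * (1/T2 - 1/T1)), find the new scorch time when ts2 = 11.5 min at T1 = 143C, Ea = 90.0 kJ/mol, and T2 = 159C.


Convert temperatures: T1 = 143 + 273.15 = 416.15 K, T2 = 159 + 273.15 = 432.15 K
ts2_new = 11.5 * exp(90000 / 8.314 * (1/432.15 - 1/416.15))
1/T2 - 1/T1 = -8.8968e-05
ts2_new = 4.39 min

4.39 min


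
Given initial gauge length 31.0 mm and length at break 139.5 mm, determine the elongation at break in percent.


Elongation = (Lf - L0) / L0 * 100
= (139.5 - 31.0) / 31.0 * 100
= 108.5 / 31.0 * 100
= 350.0%

350.0%


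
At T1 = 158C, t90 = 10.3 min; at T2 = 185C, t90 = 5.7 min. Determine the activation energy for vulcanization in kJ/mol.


T1 = 431.15 K, T2 = 458.15 K
1/T1 - 1/T2 = 1.3669e-04
ln(t1/t2) = ln(10.3/5.7) = 0.5917
Ea = 8.314 * 0.5917 / 1.3669e-04 = 35988.8156 J/mol
Ea = 35.99 kJ/mol

35.99 kJ/mol


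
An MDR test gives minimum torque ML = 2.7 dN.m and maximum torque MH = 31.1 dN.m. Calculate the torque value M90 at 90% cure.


M90 = ML + 0.9 * (MH - ML)
M90 = 2.7 + 0.9 * (31.1 - 2.7)
M90 = 2.7 + 0.9 * 28.4
M90 = 28.26 dN.m

28.26 dN.m


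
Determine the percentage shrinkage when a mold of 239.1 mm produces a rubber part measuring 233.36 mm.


Shrinkage = (mold - part) / mold * 100
= (239.1 - 233.36) / 239.1 * 100
= 5.74 / 239.1 * 100
= 2.4%

2.4%


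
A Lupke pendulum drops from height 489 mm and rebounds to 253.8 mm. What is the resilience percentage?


Resilience = h_rebound / h_drop * 100
= 253.8 / 489 * 100
= 51.9%

51.9%


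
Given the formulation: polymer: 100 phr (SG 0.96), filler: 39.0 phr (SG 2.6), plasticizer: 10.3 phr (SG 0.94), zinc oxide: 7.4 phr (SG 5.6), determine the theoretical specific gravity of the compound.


Sum of weights = 156.7
Volume contributions:
  polymer: 100/0.96 = 104.1667
  filler: 39.0/2.6 = 15.0000
  plasticizer: 10.3/0.94 = 10.9574
  zinc oxide: 7.4/5.6 = 1.3214
Sum of volumes = 131.4455
SG = 156.7 / 131.4455 = 1.192

SG = 1.192


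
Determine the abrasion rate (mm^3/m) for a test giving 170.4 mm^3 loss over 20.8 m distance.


Rate = volume_loss / distance
= 170.4 / 20.8
= 8.192 mm^3/m

8.192 mm^3/m


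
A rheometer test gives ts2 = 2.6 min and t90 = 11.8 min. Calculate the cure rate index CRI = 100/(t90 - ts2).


CRI = 100 / (t90 - ts2)
= 100 / (11.8 - 2.6)
= 100 / 9.2
= 10.87 min^-1

10.87 min^-1


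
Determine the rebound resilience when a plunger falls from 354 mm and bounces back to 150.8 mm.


Resilience = h_rebound / h_drop * 100
= 150.8 / 354 * 100
= 42.6%

42.6%


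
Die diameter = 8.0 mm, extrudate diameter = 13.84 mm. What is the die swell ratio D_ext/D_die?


Die swell ratio = D_extrudate / D_die
= 13.84 / 8.0
= 1.73

Die swell = 1.73


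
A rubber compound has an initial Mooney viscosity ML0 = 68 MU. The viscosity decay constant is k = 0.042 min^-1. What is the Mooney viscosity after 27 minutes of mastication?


ML = ML0 * exp(-k * t)
ML = 68 * exp(-0.042 * 27)
ML = 68 * 0.3217
ML = 21.88 MU

21.88 MU


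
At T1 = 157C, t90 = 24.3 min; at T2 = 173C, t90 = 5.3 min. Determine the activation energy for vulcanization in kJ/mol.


T1 = 430.15 K, T2 = 446.15 K
1/T1 - 1/T2 = 8.3372e-05
ln(t1/t2) = ln(24.3/5.3) = 1.5228
Ea = 8.314 * 1.5228 / 8.3372e-05 = 151853.5818 J/mol
Ea = 151.85 kJ/mol

151.85 kJ/mol


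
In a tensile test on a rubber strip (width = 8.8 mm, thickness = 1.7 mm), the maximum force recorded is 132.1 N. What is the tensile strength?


Area = width * thickness = 8.8 * 1.7 = 14.96 mm^2
TS = force / area = 132.1 / 14.96 = 8.83 MPa

8.83 MPa


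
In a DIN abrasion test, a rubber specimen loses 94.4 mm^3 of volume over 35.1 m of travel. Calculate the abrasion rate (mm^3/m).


Rate = volume_loss / distance
= 94.4 / 35.1
= 2.689 mm^3/m

2.689 mm^3/m


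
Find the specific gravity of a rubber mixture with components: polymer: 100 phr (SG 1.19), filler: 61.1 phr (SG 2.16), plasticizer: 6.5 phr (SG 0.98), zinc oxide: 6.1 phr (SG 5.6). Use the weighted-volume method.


Sum of weights = 173.7
Volume contributions:
  polymer: 100/1.19 = 84.0336
  filler: 61.1/2.16 = 28.2870
  plasticizer: 6.5/0.98 = 6.6327
  zinc oxide: 6.1/5.6 = 1.0893
Sum of volumes = 120.0426
SG = 173.7 / 120.0426 = 1.447

SG = 1.447


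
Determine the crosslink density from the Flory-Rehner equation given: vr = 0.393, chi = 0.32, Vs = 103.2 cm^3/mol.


ln(1 - vr) = ln(1 - 0.393) = -0.4992
Numerator = -((-0.4992) + 0.393 + 0.32 * 0.393^2) = 0.0568
Denominator = 103.2 * (0.393^(1/3) - 0.393/2) = 55.3134
nu = 0.0568 / 55.3134 = 0.0010 mol/cm^3

0.0010 mol/cm^3


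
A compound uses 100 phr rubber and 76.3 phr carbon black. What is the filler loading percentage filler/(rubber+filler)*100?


Filler % = filler / (rubber + filler) * 100
= 76.3 / (100 + 76.3) * 100
= 76.3 / 176.3 * 100
= 43.28%

43.28%


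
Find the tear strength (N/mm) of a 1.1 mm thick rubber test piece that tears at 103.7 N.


Tear strength = force / thickness
= 103.7 / 1.1
= 94.27 N/mm

94.27 N/mm


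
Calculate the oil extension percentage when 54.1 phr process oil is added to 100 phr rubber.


Oil % = oil / (100 + oil) * 100
= 54.1 / (100 + 54.1) * 100
= 54.1 / 154.1 * 100
= 35.11%

35.11%


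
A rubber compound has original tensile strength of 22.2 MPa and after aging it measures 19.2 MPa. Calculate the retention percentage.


Retention = aged / original * 100
= 19.2 / 22.2 * 100
= 86.5%

86.5%


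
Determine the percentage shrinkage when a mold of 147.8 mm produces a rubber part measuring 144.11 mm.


Shrinkage = (mold - part) / mold * 100
= (147.8 - 144.11) / 147.8 * 100
= 3.69 / 147.8 * 100
= 2.5%

2.5%


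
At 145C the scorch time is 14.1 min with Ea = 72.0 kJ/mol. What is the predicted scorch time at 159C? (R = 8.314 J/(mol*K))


Convert temperatures: T1 = 145 + 273.15 = 418.15 K, T2 = 159 + 273.15 = 432.15 K
ts2_new = 14.1 * exp(72000 / 8.314 * (1/432.15 - 1/418.15))
1/T2 - 1/T1 = -7.7475e-05
ts2_new = 7.21 min

7.21 min


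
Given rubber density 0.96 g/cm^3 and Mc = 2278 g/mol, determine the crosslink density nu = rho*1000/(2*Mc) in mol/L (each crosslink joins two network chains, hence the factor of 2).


nu = rho * 1000 / (2 * Mc)
nu = 0.96 * 1000 / (2 * 2278)
nu = 960.0 / 4556
nu = 0.2107 mol/L

0.2107 mol/L


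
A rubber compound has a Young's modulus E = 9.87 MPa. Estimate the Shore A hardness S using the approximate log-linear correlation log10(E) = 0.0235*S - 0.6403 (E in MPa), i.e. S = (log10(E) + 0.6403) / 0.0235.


log10(E) = 0.0235*S - 0.6403  =>  S = (log10(E) + 0.6403) / 0.0235
log10(9.87) = 0.994317
S = (0.994317 + 0.6403) / 0.0235 = 1.634617 / 0.0235
S = 69.6

Shore A = 69.6


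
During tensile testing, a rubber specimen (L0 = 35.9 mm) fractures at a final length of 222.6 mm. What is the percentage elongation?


Elongation = (Lf - L0) / L0 * 100
= (222.6 - 35.9) / 35.9 * 100
= 186.7 / 35.9 * 100
= 520.1%

520.1%


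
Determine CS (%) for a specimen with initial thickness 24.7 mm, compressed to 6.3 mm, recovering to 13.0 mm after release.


CS = (t0 - recovered) / (t0 - ts) * 100
= (24.7 - 13.0) / (24.7 - 6.3) * 100
= 11.7 / 18.4 * 100
= 63.6%

63.6%


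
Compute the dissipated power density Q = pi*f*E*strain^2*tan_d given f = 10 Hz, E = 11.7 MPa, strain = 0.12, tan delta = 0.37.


Q = pi * f * E * strain^2 * tan_d
= pi * 10 * 11.7 * 0.12^2 * 0.37
= pi * 10 * 11.7 * 0.0144 * 0.37
= 1.9584

Q = 1.9584


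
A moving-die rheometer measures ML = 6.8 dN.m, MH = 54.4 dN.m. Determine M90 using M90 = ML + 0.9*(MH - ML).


M90 = ML + 0.9 * (MH - ML)
M90 = 6.8 + 0.9 * (54.4 - 6.8)
M90 = 6.8 + 0.9 * 47.6
M90 = 49.64 dN.m

49.64 dN.m


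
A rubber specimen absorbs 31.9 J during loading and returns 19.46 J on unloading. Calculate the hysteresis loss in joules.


Hysteresis loss = loading - unloading
= 31.9 - 19.46
= 12.44 J

12.44 J


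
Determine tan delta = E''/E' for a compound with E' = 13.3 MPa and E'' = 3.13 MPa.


tan delta = E'' / E'
= 3.13 / 13.3
= 0.2353

tan delta = 0.2353


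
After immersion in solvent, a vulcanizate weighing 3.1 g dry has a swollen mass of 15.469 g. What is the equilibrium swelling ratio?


Q = W_swollen / W_dry
Q = 15.469 / 3.1
Q = 4.99

Q = 4.99


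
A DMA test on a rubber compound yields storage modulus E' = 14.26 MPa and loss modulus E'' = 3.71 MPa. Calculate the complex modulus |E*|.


|E*| = sqrt(E'^2 + E''^2)
= sqrt(14.26^2 + 3.71^2)
= sqrt(203.3476 + 13.7641)
= 14.735 MPa

14.735 MPa


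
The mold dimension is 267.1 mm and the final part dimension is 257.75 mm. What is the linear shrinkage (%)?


Shrinkage = (mold - part) / mold * 100
= (267.1 - 257.75) / 267.1 * 100
= 9.35 / 267.1 * 100
= 3.5%

3.5%


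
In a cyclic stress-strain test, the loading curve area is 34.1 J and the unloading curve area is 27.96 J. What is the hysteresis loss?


Hysteresis loss = loading - unloading
= 34.1 - 27.96
= 6.14 J

6.14 J


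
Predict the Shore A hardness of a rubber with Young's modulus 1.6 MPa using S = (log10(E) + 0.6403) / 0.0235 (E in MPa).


log10(E) = 0.0235*S - 0.6403  =>  S = (log10(E) + 0.6403) / 0.0235
log10(1.6) = 0.204120
S = (0.204120 + 0.6403) / 0.0235 = 0.844420 / 0.0235
S = 35.9

Shore A = 35.9


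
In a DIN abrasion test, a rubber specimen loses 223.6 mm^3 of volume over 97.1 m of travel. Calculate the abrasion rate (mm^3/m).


Rate = volume_loss / distance
= 223.6 / 97.1
= 2.303 mm^3/m

2.303 mm^3/m


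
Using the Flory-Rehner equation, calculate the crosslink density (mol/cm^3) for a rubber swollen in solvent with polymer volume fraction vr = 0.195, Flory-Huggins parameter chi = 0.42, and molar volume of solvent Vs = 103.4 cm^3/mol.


ln(1 - vr) = ln(1 - 0.195) = -0.2169
Numerator = -((-0.2169) + 0.195 + 0.42 * 0.195^2) = 0.0059
Denominator = 103.4 * (0.195^(1/3) - 0.195/2) = 49.8790
nu = 0.0059 / 49.8790 = 1.1914e-04 mol/cm^3

1.1914e-04 mol/cm^3


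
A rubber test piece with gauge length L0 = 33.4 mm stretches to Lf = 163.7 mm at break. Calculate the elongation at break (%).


Elongation = (Lf - L0) / L0 * 100
= (163.7 - 33.4) / 33.4 * 100
= 130.3 / 33.4 * 100
= 390.1%

390.1%


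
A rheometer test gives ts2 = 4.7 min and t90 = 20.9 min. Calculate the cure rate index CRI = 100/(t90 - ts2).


CRI = 100 / (t90 - ts2)
= 100 / (20.9 - 4.7)
= 100 / 16.2
= 6.17 min^-1

6.17 min^-1


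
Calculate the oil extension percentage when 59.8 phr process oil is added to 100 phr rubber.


Oil % = oil / (100 + oil) * 100
= 59.8 / (100 + 59.8) * 100
= 59.8 / 159.8 * 100
= 37.42%

37.42%


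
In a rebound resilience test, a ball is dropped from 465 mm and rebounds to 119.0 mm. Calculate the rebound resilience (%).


Resilience = h_rebound / h_drop * 100
= 119.0 / 465 * 100
= 25.6%

25.6%


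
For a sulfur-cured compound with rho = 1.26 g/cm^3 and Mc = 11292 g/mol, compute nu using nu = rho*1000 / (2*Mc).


nu = rho * 1000 / (2 * Mc)
nu = 1.26 * 1000 / (2 * 11292)
nu = 1260.0 / 22584
nu = 0.0558 mol/L

0.0558 mol/L


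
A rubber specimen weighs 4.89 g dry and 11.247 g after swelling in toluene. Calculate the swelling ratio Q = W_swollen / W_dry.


Q = W_swollen / W_dry
Q = 11.247 / 4.89
Q = 2.3

Q = 2.3


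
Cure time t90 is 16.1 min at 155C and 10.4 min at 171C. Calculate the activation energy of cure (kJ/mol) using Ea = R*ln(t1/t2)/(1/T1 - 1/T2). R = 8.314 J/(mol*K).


T1 = 428.15 K, T2 = 444.15 K
1/T1 - 1/T2 = 8.4138e-05
ln(t1/t2) = ln(16.1/10.4) = 0.4370
Ea = 8.314 * 0.4370 / 8.4138e-05 = 43182.7675 J/mol
Ea = 43.18 kJ/mol

43.18 kJ/mol


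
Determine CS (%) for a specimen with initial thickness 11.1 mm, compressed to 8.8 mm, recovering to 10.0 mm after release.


CS = (t0 - recovered) / (t0 - ts) * 100
= (11.1 - 10.0) / (11.1 - 8.8) * 100
= 1.1 / 2.3 * 100
= 47.8%

47.8%


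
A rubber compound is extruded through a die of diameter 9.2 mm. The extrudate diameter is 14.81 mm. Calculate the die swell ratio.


Die swell ratio = D_extrudate / D_die
= 14.81 / 9.2
= 1.61

Die swell = 1.61


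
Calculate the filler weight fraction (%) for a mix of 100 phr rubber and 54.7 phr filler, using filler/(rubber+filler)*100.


Filler % = filler / (rubber + filler) * 100
= 54.7 / (100 + 54.7) * 100
= 54.7 / 154.7 * 100
= 35.36%

35.36%


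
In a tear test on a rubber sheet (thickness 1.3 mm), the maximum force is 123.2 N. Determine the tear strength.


Tear strength = force / thickness
= 123.2 / 1.3
= 94.77 N/mm

94.77 N/mm


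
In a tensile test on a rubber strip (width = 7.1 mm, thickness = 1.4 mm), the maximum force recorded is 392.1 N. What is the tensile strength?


Area = width * thickness = 7.1 * 1.4 = 9.94 mm^2
TS = force / area = 392.1 / 9.94 = 39.45 MPa

39.45 MPa


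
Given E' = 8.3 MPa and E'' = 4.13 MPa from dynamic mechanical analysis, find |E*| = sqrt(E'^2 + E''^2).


|E*| = sqrt(E'^2 + E''^2)
= sqrt(8.3^2 + 4.13^2)
= sqrt(68.8900 + 17.0569)
= 9.271 MPa

9.271 MPa


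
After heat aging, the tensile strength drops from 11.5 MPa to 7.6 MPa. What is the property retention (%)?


Retention = aged / original * 100
= 7.6 / 11.5 * 100
= 66.1%

66.1%


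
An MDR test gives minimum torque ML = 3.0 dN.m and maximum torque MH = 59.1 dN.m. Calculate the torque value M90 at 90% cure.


M90 = ML + 0.9 * (MH - ML)
M90 = 3.0 + 0.9 * (59.1 - 3.0)
M90 = 3.0 + 0.9 * 56.1
M90 = 53.49 dN.m

53.49 dN.m


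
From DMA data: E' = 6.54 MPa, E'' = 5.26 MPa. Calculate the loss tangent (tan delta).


tan delta = E'' / E'
= 5.26 / 6.54
= 0.8043

tan delta = 0.8043


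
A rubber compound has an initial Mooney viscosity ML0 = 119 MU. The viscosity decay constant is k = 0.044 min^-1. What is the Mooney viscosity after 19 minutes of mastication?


ML = ML0 * exp(-k * t)
ML = 119 * exp(-0.044 * 19)
ML = 119 * 0.4334
ML = 51.58 MU

51.58 MU


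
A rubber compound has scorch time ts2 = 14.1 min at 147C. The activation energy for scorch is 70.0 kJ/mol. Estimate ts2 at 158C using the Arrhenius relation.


Convert temperatures: T1 = 147 + 273.15 = 420.15 K, T2 = 158 + 273.15 = 431.15 K
ts2_new = 14.1 * exp(70000 / 8.314 * (1/431.15 - 1/420.15))
1/T2 - 1/T1 = -6.0724e-05
ts2_new = 8.46 min

8.46 min


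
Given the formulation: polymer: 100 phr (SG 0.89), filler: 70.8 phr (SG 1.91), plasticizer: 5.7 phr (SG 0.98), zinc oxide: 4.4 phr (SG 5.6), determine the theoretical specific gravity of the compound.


Sum of weights = 180.9
Volume contributions:
  polymer: 100/0.89 = 112.3596
  filler: 70.8/1.91 = 37.0681
  plasticizer: 5.7/0.98 = 5.8163
  zinc oxide: 4.4/5.6 = 0.7857
Sum of volumes = 156.0297
SG = 180.9 / 156.0297 = 1.159

SG = 1.159


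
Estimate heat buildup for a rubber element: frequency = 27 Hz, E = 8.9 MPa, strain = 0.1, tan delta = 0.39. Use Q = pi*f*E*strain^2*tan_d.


Q = pi * f * E * strain^2 * tan_d
= pi * 27 * 8.9 * 0.1^2 * 0.39
= pi * 27 * 8.9 * 0.0100 * 0.39
= 2.9442

Q = 2.9442


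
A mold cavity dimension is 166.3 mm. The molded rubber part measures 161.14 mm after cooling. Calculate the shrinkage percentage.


Shrinkage = (mold - part) / mold * 100
= (166.3 - 161.14) / 166.3 * 100
= 5.16 / 166.3 * 100
= 3.1%

3.1%


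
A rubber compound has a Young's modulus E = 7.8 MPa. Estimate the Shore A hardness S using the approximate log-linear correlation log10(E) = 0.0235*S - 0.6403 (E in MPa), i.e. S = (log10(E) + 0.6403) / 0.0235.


log10(E) = 0.0235*S - 0.6403  =>  S = (log10(E) + 0.6403) / 0.0235
log10(7.8) = 0.892095
S = (0.892095 + 0.6403) / 0.0235 = 1.532395 / 0.0235
S = 65.2

Shore A = 65.2


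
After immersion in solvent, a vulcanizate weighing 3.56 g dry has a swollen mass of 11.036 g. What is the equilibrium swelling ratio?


Q = W_swollen / W_dry
Q = 11.036 / 3.56
Q = 3.1

Q = 3.1


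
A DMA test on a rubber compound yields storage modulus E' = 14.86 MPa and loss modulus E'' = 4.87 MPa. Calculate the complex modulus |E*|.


|E*| = sqrt(E'^2 + E''^2)
= sqrt(14.86^2 + 4.87^2)
= sqrt(220.8196 + 23.7169)
= 15.638 MPa

15.638 MPa


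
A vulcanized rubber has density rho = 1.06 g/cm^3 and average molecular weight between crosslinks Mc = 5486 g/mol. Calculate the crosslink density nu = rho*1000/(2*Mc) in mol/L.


nu = rho * 1000 / (2 * Mc)
nu = 1.06 * 1000 / (2 * 5486)
nu = 1060.0 / 10972
nu = 0.0966 mol/L

0.0966 mol/L


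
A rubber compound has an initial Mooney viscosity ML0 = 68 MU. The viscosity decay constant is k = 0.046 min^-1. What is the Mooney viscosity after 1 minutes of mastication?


ML = ML0 * exp(-k * t)
ML = 68 * exp(-0.046 * 1)
ML = 68 * 0.9550
ML = 64.94 MU

64.94 MU


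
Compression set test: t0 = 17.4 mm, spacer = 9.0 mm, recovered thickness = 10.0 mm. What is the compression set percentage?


CS = (t0 - recovered) / (t0 - ts) * 100
= (17.4 - 10.0) / (17.4 - 9.0) * 100
= 7.4 / 8.4 * 100
= 88.1%

88.1%


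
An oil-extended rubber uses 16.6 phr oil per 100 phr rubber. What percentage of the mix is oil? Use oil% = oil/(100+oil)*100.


Oil % = oil / (100 + oil) * 100
= 16.6 / (100 + 16.6) * 100
= 16.6 / 116.6 * 100
= 14.24%

14.24%


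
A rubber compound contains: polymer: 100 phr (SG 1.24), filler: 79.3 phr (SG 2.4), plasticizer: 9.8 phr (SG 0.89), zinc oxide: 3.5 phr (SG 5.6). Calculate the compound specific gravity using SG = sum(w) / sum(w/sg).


Sum of weights = 192.6
Volume contributions:
  polymer: 100/1.24 = 80.6452
  filler: 79.3/2.4 = 33.0417
  plasticizer: 9.8/0.89 = 11.0112
  zinc oxide: 3.5/5.6 = 0.6250
Sum of volumes = 125.3231
SG = 192.6 / 125.3231 = 1.537

SG = 1.537


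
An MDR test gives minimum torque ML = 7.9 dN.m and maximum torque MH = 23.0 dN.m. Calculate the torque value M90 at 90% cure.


M90 = ML + 0.9 * (MH - ML)
M90 = 7.9 + 0.9 * (23.0 - 7.9)
M90 = 7.9 + 0.9 * 15.1
M90 = 21.49 dN.m

21.49 dN.m


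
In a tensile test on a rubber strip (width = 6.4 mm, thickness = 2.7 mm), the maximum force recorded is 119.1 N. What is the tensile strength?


Area = width * thickness = 6.4 * 2.7 = 17.28 mm^2
TS = force / area = 119.1 / 17.28 = 6.89 MPa

6.89 MPa
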